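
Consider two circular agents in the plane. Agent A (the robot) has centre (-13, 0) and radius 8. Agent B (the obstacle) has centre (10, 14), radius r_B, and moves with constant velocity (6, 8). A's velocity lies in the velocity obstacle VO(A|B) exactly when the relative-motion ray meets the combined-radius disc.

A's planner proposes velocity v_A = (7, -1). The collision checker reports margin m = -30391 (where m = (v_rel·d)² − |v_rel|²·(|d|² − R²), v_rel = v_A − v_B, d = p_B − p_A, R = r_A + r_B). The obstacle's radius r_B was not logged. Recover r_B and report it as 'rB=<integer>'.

m = -30391
d = (23, 14);  v_rel = (1, -9),  |v_rel|² = 82
v_rel×d = (1)·(14) − (-9)·(23) = 221
since m = R²·82 − 221²:  R² = (48841 + -30391) / 82 = 225
R = √225 = 15  ⇒  r_B = 15 − 8 = 7

rB=7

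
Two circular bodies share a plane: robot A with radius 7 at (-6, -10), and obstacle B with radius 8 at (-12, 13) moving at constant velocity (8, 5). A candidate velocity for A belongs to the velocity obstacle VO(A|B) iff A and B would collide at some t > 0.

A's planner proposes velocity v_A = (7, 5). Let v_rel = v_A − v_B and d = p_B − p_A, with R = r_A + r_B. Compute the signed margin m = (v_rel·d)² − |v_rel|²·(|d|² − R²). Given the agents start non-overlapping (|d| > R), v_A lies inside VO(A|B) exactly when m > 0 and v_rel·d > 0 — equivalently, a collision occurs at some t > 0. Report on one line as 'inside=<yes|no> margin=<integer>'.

d = (-6, 23),  |d|² = 565;  R = 7+8 = 15,  c = 565−15² = 340
v_rel = (-1, 0),  |v_rel|² = 1;  v_rel·d = (-1)·(-6) + (0)·(23) = 6
1·t² − 12·t + 340 = 0  ⇒  m = 6² − 1·340 = -304
m = -304 < 0,  v_rel·d = 6 > 0  ⇒  outside

inside=no margin=-304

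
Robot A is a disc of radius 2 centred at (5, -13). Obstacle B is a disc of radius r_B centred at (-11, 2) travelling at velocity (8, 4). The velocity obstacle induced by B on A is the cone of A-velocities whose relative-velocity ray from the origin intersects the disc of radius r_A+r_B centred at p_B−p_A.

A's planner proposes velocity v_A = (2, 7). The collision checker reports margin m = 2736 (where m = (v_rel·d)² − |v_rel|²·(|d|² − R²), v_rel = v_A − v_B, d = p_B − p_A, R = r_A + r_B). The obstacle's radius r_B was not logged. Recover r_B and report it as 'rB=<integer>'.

m = 2736
d = (-16, 15);  v_rel = (-6, 3),  |v_rel|² = 45
v_rel×d = (-6)·(15) − (3)·(-16) = -42
since m = R²·45 − (-42)²:  R² = (1764 + 2736) / 45 = 100
R = √100 = 10  ⇒  r_B = 10 − 2 = 8

rB=8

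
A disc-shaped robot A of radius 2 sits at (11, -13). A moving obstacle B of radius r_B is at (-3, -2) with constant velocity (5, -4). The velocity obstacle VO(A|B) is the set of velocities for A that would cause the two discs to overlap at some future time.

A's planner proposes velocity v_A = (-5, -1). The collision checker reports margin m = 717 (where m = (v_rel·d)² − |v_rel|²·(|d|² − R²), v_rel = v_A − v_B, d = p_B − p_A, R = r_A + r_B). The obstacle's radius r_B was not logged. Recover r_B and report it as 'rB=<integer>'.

m = 717
d = (-14, 11);  v_rel = (-10, 3),  |v_rel|² = 109
v_rel×d = (-10)·(11) − (3)·(-14) = -68
since m = R²·109 − (-68)²:  R² = (4624 + 717) / 109 = 49
R = √49 = 7  ⇒  r_B = 7 − 2 = 5

rB=5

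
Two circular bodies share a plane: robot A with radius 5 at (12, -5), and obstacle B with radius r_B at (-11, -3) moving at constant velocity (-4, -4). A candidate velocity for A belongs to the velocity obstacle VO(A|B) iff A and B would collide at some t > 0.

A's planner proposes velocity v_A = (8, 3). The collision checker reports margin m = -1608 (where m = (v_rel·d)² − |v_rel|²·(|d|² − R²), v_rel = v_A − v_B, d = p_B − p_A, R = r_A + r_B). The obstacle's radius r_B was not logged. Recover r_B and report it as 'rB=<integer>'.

m = -1608
d = (-23, 2);  v_rel = (12, 7),  |v_rel|² = 193
v_rel×d = (12)·(2) − (7)·(-23) = 185
since m = R²·193 − 185²:  R² = (34225 + -1608) / 193 = 169
R = √169 = 13  ⇒  r_B = 13 − 5 = 8

rB=8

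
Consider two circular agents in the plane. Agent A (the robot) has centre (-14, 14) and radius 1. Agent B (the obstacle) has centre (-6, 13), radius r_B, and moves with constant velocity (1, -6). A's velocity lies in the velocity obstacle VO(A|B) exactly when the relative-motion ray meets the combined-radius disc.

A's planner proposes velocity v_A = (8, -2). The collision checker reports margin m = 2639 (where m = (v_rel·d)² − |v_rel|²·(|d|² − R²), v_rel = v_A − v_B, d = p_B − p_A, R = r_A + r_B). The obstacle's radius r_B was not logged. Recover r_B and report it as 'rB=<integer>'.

m = 2639
d = (8, -1);  v_rel = (7, 4),  |v_rel|² = 65
v_rel×d = (7)·(-1) − (4)·(8) = -39
since m = R²·65 − (-39)²:  R² = (1521 + 2639) / 65 = 64
R = √64 = 8  ⇒  r_B = 8 − 1 = 7

rB=7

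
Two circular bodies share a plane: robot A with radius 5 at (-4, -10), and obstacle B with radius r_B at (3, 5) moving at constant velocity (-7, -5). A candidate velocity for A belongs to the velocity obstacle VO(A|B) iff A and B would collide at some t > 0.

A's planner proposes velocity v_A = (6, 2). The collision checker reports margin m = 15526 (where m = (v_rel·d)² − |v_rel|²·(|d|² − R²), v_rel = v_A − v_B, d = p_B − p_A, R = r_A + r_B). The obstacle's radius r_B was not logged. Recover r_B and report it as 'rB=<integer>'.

m = 15526
d = (7, 15);  v_rel = (13, 7),  |v_rel|² = 218
v_rel×d = (13)·(15) − (7)·(7) = 146
since m = R²·218 − 146²:  R² = (21316 + 15526) / 218 = 169
R = √169 = 13  ⇒  r_B = 13 − 5 = 8

rB=8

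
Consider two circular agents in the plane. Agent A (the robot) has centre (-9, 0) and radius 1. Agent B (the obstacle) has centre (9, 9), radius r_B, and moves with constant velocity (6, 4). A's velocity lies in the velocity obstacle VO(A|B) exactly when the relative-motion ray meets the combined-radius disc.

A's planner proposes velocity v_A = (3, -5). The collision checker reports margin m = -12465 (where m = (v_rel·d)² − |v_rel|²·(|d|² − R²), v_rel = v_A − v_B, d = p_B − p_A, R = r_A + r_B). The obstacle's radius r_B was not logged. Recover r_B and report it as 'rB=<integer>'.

m = -12465
d = (18, 9);  v_rel = (-3, -9),  |v_rel|² = 90
v_rel×d = (-3)·(9) − (-9)·(18) = 135
since m = R²·90 − 135²:  R² = (18225 + -12465) / 90 = 64
R = √64 = 8  ⇒  r_B = 8 − 1 = 7

rB=7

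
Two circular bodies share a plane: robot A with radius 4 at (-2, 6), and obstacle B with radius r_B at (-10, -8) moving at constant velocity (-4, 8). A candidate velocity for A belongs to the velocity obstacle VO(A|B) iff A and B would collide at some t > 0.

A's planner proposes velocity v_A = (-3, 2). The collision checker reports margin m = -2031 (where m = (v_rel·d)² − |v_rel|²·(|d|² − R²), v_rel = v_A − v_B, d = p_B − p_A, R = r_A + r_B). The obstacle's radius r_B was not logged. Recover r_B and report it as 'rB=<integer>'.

m = -2031
d = (-8, -14);  v_rel = (1, -6),  |v_rel|² = 37
v_rel×d = (1)·(-14) − (-6)·(-8) = -62
since m = R²·37 − (-62)²:  R² = (3844 + -2031) / 37 = 49
R = √49 = 7  ⇒  r_B = 7 − 4 = 3

rB=3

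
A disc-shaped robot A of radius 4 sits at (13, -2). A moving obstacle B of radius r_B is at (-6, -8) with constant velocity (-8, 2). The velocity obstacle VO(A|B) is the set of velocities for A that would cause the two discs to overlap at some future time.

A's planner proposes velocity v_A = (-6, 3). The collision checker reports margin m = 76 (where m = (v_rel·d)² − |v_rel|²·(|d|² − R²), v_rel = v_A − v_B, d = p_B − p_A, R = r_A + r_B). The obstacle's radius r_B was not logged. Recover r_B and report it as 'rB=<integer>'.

m = 76
d = (-19, -6);  v_rel = (2, 1),  |v_rel|² = 5
v_rel×d = (2)·(-6) − (1)·(-19) = 7
since m = R²·5 − 7²:  R² = (49 + 76) / 5 = 25
R = √25 = 5  ⇒  r_B = 5 − 4 = 1

rB=1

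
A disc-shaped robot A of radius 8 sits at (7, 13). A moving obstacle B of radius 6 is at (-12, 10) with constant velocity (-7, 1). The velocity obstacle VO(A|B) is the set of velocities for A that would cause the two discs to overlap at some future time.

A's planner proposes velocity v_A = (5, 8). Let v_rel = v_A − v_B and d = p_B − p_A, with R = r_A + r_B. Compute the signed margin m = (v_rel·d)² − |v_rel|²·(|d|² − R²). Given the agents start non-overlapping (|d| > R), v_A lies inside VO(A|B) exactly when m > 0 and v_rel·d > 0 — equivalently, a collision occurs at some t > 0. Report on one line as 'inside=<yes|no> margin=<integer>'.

d = (-19, -3),  |d|² = 370;  R = 8+6 = 14,  c = 370−14² = 174
v_rel = (12, 7),  |v_rel|² = 193;  v_rel·d = (12)·(-19) + (7)·(-3) = -249
193·t² + 498·t + 174 = 0  ⇒  m = (-249)² − 193·174 = 28419
m = 28419 > 0,  v_rel·d = -249 < 0  ⇒  outside

inside=no margin=28419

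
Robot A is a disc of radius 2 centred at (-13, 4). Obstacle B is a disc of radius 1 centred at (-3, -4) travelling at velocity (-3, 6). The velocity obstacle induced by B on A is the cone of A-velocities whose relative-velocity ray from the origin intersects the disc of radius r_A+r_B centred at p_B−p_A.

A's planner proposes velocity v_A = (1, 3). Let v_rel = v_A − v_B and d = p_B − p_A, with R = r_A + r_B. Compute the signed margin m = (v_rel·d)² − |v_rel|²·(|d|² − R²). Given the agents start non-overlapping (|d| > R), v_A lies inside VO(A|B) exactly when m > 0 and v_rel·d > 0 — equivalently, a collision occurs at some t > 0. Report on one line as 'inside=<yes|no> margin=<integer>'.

d = (10, -8),  |d|² = 164;  R = 2+1 = 3,  c = 164−3² = 155
v_rel = (4, -3),  |v_rel|² = 25;  v_rel·d = (4)·(10) + (-3)·(-8) = 64
25·t² − 128·t + 155 = 0  ⇒  m = 64² − 25·155 = 221
m = 221 > 0,  v_rel·d = 64 > 0  ⇒  inside

inside=yes margin=221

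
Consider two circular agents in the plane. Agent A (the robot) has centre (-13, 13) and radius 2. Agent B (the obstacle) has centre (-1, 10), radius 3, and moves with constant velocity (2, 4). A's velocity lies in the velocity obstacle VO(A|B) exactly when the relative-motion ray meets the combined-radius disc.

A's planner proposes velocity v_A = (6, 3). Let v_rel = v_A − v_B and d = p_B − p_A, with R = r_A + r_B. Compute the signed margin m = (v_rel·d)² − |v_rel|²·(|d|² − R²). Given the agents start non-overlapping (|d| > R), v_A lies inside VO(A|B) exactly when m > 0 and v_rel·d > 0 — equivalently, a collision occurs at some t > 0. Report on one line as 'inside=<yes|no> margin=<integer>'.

d = (12, -3),  |d|² = 153;  R = 2+3 = 5,  c = 153−5² = 128
v_rel = (4, -1),  |v_rel|² = 17;  v_rel·d = (4)·(12) + (-1)·(-3) = 51
17·t² − 102·t + 128 = 0  ⇒  m = 51² − 17·128 = 425
m = 425 > 0,  v_rel·d = 51 > 0  ⇒  inside

inside=yes margin=425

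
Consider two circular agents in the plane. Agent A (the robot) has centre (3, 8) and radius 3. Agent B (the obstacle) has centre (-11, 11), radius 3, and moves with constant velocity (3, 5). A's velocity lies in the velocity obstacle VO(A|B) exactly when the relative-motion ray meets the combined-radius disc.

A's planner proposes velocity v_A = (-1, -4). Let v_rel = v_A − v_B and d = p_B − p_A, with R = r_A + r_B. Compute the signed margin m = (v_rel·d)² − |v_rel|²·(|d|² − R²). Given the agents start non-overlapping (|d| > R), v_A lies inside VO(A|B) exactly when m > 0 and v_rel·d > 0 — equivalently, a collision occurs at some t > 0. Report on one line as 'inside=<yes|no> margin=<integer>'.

d = (-14, 3),  |d|² = 205;  R = 3+3 = 6,  c = 205−6² = 169
v_rel = (-4, -9),  |v_rel|² = 97;  v_rel·d = (-4)·(-14) + (-9)·(3) = 29
97·t² − 58·t + 169 = 0  ⇒  m = 29² − 97·169 = -15552
m = -15552 < 0,  v_rel·d = 29 > 0  ⇒  outside

inside=no margin=-15552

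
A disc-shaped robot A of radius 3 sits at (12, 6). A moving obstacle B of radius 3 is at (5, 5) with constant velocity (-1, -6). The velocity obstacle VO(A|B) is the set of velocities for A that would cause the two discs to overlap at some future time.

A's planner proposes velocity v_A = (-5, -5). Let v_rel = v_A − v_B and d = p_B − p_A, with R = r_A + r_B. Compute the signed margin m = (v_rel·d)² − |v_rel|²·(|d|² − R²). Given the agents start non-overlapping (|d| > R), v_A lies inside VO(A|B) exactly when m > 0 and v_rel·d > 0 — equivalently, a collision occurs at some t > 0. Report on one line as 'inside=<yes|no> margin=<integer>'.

d = (-7, -1),  |d|² = 50;  R = 3+3 = 6,  c = 50−6² = 14
v_rel = (-4, 1),  |v_rel|² = 17;  v_rel·d = (-4)·(-7) + (1)·(-1) = 27
17·t² − 54·t + 14 = 0  ⇒  m = 27² − 17·14 = 491
m = 491 > 0,  v_rel·d = 27 > 0  ⇒  inside

inside=yes margin=491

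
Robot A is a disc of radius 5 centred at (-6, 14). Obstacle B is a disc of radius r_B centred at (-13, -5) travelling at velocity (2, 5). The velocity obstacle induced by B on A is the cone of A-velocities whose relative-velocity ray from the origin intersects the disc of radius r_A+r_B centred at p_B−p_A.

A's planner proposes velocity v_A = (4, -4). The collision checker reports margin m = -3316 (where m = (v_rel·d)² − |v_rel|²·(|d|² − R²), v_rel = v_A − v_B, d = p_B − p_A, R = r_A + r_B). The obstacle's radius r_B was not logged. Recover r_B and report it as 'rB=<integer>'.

m = -3316
d = (-7, -19);  v_rel = (2, -9),  |v_rel|² = 85
v_rel×d = (2)·(-19) − (-9)·(-7) = -101
since m = R²·85 − (-101)²:  R² = (10201 + -3316) / 85 = 81
R = √81 = 9  ⇒  r_B = 9 − 5 = 4

rB=4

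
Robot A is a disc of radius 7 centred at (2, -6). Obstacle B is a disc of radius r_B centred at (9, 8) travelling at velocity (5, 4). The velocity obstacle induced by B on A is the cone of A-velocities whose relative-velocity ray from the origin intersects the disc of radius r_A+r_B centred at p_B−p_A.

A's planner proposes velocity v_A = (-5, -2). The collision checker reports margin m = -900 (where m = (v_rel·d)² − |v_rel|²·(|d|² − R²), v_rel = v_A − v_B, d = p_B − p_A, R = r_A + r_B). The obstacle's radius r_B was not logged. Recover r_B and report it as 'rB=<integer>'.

m = -900
d = (7, 14);  v_rel = (-10, -6),  |v_rel|² = 136
v_rel×d = (-10)·(14) − (-6)·(7) = -98
since m = R²·136 − (-98)²:  R² = (9604 + -900) / 136 = 64
R = √64 = 8  ⇒  r_B = 8 − 7 = 1

rB=1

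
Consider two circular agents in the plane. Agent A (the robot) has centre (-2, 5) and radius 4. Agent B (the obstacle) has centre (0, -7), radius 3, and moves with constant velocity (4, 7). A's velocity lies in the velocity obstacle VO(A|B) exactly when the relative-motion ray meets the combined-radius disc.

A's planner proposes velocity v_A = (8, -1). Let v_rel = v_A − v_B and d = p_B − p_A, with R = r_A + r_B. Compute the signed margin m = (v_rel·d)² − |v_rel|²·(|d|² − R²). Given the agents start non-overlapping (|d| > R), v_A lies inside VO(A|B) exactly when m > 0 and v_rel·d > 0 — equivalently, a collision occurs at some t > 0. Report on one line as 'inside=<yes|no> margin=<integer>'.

d = (2, -12),  |d|² = 148;  R = 4+3 = 7,  c = 148−7² = 99
v_rel = (4, -8),  |v_rel|² = 80;  v_rel·d = (4)·(2) + (-8)·(-12) = 104
80·t² − 208·t + 99 = 0  ⇒  m = 104² − 80·99 = 2896
m = 2896 > 0,  v_rel·d = 104 > 0  ⇒  inside

inside=yes margin=2896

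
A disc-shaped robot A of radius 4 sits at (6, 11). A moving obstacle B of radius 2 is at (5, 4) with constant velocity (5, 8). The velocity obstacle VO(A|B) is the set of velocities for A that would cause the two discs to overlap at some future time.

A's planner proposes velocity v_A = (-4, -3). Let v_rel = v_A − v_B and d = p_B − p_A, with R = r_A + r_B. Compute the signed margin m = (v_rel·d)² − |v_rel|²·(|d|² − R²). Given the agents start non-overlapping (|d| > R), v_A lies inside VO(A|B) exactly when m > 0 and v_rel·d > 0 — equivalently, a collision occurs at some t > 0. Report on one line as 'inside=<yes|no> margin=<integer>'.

d = (-1, -7),  |d|² = 50;  R = 4+2 = 6,  c = 50−6² = 14
v_rel = (-9, -11),  |v_rel|² = 202;  v_rel·d = (-9)·(-1) + (-11)·(-7) = 86
202·t² − 172·t + 14 = 0  ⇒  m = 86² − 202·14 = 4568
m = 4568 > 0,  v_rel·d = 86 > 0  ⇒  inside

inside=yes margin=4568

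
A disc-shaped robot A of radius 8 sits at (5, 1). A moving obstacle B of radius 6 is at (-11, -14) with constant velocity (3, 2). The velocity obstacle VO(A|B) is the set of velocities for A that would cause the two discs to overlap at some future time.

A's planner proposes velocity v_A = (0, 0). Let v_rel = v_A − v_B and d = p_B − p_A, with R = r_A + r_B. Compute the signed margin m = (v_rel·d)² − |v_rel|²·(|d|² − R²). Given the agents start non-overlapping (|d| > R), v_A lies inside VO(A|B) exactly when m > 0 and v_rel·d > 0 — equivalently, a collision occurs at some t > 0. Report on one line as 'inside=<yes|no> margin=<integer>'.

d = (-16, -15),  |d|² = 481;  R = 8+6 = 14,  c = 481−14² = 285
v_rel = (-3, -2),  |v_rel|² = 13;  v_rel·d = (-3)·(-16) + (-2)·(-15) = 78
13·t² − 156·t + 285 = 0  ⇒  m = 78² − 13·285 = 2379
m = 2379 > 0,  v_rel·d = 78 > 0  ⇒  inside

inside=yes margin=2379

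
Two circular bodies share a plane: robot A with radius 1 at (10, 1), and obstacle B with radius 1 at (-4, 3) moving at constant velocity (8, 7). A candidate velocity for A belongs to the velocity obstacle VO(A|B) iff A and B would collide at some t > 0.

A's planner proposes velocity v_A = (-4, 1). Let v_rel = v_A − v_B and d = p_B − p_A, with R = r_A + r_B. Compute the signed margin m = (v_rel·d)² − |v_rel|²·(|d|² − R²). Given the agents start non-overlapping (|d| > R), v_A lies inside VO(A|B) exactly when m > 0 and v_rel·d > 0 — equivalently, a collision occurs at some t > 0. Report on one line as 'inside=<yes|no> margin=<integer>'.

d = (-14, 2),  |d|² = 200;  R = 1+1 = 2,  c = 200−2² = 196
v_rel = (-12, -6),  |v_rel|² = 180;  v_rel·d = (-12)·(-14) + (-6)·(2) = 156
180·t² − 312·t + 196 = 0  ⇒  m = 156² − 180·196 = -10944
m = -10944 < 0,  v_rel·d = 156 > 0  ⇒  outside

inside=no margin=-10944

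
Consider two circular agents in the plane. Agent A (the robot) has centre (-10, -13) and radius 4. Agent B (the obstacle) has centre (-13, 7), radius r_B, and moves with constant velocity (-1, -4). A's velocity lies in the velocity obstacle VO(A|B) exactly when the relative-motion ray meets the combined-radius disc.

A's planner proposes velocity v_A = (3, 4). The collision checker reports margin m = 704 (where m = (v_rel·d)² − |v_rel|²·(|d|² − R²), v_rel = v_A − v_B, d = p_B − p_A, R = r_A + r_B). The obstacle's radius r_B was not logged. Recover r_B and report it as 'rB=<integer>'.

m = 704
d = (-3, 20);  v_rel = (4, 8),  |v_rel|² = 80
v_rel×d = (4)·(20) − (8)·(-3) = 104
since m = R²·80 − 104²:  R² = (10816 + 704) / 80 = 144
R = √144 = 12  ⇒  r_B = 12 − 4 = 8

rB=8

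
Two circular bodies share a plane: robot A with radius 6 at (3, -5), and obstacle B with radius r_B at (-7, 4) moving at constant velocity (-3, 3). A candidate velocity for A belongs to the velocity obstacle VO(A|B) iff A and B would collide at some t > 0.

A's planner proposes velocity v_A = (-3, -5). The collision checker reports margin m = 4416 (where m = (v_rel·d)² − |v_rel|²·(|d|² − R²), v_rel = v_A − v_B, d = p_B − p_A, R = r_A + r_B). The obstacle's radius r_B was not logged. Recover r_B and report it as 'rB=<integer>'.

m = 4416
d = (-10, 9);  v_rel = (0, -8),  |v_rel|² = 64
v_rel×d = (0)·(9) − (-8)·(-10) = -80
since m = R²·64 − (-80)²:  R² = (6400 + 4416) / 64 = 169
R = √169 = 13  ⇒  r_B = 13 − 6 = 7

rB=7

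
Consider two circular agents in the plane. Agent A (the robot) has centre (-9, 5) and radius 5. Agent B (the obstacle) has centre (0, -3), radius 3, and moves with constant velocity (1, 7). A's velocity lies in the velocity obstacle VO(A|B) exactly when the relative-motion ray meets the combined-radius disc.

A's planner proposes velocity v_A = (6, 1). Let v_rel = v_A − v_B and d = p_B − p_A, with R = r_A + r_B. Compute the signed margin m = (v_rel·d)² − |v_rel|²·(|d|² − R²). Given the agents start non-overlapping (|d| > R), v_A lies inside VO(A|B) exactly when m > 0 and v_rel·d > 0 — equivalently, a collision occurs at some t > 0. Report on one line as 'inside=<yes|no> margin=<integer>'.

d = (9, -8),  |d|² = 145;  R = 5+3 = 8,  c = 145−8² = 81
v_rel = (5, -6),  |v_rel|² = 61;  v_rel·d = (5)·(9) + (-6)·(-8) = 93
61·t² − 186·t + 81 = 0  ⇒  m = 93² − 61·81 = 3708
m = 3708 > 0,  v_rel·d = 93 > 0  ⇒  inside

inside=yes margin=3708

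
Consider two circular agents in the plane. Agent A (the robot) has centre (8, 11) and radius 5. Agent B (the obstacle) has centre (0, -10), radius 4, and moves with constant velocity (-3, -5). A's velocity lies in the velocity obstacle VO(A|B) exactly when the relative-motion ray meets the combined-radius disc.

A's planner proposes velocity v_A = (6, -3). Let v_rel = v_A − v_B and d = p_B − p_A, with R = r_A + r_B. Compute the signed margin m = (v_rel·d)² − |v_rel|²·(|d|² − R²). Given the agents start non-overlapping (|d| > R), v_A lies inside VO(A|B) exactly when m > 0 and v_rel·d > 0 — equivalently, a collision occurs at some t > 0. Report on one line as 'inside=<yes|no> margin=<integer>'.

d = (-8, -21),  |d|² = 505;  R = 5+4 = 9,  c = 505−9² = 424
v_rel = (9, 2),  |v_rel|² = 85;  v_rel·d = (9)·(-8) + (2)·(-21) = -114
85·t² + 228·t + 424 = 0  ⇒  m = (-114)² − 85·424 = -23044
m = -23044 < 0,  v_rel·d = -114 < 0  ⇒  outside

inside=no margin=-23044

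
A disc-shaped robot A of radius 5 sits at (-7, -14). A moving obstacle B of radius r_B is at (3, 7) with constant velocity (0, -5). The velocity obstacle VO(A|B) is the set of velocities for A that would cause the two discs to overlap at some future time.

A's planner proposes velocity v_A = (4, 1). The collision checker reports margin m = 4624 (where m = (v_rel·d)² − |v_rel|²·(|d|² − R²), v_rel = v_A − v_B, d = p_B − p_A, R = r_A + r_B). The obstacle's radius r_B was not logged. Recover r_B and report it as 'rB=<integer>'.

m = 4624
d = (10, 21);  v_rel = (4, 6),  |v_rel|² = 52
v_rel×d = (4)·(21) − (6)·(10) = 24
since m = R²·52 − 24²:  R² = (576 + 4624) / 52 = 100
R = √100 = 10  ⇒  r_B = 10 − 5 = 5

rB=5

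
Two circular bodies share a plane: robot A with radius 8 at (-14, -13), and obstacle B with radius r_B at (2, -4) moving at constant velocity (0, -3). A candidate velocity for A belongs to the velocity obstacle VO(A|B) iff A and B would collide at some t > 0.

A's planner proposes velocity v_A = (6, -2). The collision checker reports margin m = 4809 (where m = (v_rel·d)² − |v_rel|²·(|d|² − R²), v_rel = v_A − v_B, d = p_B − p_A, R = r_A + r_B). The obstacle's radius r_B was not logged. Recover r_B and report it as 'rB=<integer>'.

m = 4809
d = (16, 9);  v_rel = (6, 1),  |v_rel|² = 37
v_rel×d = (6)·(9) − (1)·(16) = 38
since m = R²·37 − 38²:  R² = (1444 + 4809) / 37 = 169
R = √169 = 13  ⇒  r_B = 13 − 8 = 5

rB=5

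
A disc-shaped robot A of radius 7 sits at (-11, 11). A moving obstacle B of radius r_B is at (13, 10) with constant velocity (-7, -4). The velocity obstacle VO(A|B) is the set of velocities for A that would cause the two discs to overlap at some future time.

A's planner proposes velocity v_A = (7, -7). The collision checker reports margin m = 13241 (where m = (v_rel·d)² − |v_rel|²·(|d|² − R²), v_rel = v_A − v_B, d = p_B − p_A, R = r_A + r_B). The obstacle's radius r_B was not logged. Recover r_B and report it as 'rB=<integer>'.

m = 13241
d = (24, -1);  v_rel = (14, -3),  |v_rel|² = 205
v_rel×d = (14)·(-1) − (-3)·(24) = 58
since m = R²·205 − 58²:  R² = (3364 + 13241) / 205 = 81
R = √81 = 9  ⇒  r_B = 9 − 7 = 2

rB=2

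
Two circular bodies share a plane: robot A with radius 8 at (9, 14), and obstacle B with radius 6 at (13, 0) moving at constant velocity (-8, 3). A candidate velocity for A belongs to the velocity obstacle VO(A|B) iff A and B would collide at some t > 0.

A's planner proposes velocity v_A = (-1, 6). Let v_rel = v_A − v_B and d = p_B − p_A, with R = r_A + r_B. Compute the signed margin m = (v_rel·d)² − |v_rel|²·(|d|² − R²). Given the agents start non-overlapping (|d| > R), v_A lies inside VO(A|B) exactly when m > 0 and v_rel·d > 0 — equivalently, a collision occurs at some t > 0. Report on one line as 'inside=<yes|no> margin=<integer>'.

d = (4, -14),  |d|² = 212;  R = 8+6 = 14,  c = 212−14² = 16
v_rel = (7, 3),  |v_rel|² = 58;  v_rel·d = (7)·(4) + (3)·(-14) = -14
58·t² + 28·t + 16 = 0  ⇒  m = (-14)² − 58·16 = -732
m = -732 < 0,  v_rel·d = -14 < 0  ⇒  outside

inside=no margin=-732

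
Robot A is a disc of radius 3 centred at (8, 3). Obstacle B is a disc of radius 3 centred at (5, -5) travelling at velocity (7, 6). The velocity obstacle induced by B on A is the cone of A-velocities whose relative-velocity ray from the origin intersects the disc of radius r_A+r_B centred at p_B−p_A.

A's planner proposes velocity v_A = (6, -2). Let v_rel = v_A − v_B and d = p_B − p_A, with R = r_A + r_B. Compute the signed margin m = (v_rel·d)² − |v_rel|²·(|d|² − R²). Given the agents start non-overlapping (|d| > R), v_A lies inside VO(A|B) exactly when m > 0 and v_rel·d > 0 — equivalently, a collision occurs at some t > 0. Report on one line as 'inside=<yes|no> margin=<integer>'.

d = (-3, -8),  |d|² = 73;  R = 3+3 = 6,  c = 73−6² = 37
v_rel = (-1, -8),  |v_rel|² = 65;  v_rel·d = (-1)·(-3) + (-8)·(-8) = 67
65·t² − 134·t + 37 = 0  ⇒  m = 67² − 65·37 = 2084
m = 2084 > 0,  v_rel·d = 67 > 0  ⇒  inside

inside=yes margin=2084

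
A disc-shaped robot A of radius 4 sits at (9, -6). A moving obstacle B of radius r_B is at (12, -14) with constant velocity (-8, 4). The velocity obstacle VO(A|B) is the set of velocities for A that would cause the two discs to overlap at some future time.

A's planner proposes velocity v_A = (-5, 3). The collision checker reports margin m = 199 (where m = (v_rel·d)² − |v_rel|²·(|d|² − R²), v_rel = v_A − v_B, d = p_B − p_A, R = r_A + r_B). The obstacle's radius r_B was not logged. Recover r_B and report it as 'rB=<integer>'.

m = 199
d = (3, -8);  v_rel = (3, -1),  |v_rel|² = 10
v_rel×d = (3)·(-8) − (-1)·(3) = -21
since m = R²·10 − (-21)²:  R² = (441 + 199) / 10 = 64
R = √64 = 8  ⇒  r_B = 8 − 4 = 4

rB=4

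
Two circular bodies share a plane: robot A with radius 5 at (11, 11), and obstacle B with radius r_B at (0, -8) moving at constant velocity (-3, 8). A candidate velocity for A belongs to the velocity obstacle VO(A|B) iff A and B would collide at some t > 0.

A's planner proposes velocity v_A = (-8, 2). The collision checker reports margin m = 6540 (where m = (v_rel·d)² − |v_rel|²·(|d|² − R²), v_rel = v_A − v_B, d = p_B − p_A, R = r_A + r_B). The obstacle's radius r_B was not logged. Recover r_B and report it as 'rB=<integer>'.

m = 6540
d = (-11, -19);  v_rel = (-5, -6),  |v_rel|² = 61
v_rel×d = (-5)·(-19) − (-6)·(-11) = 29
since m = R²·61 − 29²:  R² = (841 + 6540) / 61 = 121
R = √121 = 11  ⇒  r_B = 11 − 5 = 6

rB=6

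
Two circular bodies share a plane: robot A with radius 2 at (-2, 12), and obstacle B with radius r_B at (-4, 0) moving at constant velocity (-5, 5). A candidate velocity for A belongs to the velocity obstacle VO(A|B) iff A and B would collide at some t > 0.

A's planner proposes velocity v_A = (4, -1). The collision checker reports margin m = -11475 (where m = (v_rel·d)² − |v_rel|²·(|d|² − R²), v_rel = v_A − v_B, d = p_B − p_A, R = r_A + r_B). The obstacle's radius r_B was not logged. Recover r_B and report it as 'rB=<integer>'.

m = -11475
d = (-2, -12);  v_rel = (9, -6),  |v_rel|² = 117
v_rel×d = (9)·(-12) − (-6)·(-2) = -120
since m = R²·117 − (-120)²:  R² = (14400 + -11475) / 117 = 25
R = √25 = 5  ⇒  r_B = 5 − 2 = 3

rB=3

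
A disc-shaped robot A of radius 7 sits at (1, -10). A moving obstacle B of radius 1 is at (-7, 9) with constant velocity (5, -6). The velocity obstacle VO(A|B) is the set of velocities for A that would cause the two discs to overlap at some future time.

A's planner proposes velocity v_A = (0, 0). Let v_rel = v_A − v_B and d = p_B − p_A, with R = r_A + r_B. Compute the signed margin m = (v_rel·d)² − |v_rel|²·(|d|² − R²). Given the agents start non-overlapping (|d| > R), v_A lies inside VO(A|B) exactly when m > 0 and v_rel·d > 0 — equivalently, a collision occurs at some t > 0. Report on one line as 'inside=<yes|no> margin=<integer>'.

d = (-8, 19),  |d|² = 425;  R = 7+1 = 8,  c = 425−8² = 361
v_rel = (-5, 6),  |v_rel|² = 61;  v_rel·d = (-5)·(-8) + (6)·(19) = 154
61·t² − 308·t + 361 = 0  ⇒  m = 154² − 61·361 = 1695
m = 1695 > 0,  v_rel·d = 154 > 0  ⇒  inside

inside=yes margin=1695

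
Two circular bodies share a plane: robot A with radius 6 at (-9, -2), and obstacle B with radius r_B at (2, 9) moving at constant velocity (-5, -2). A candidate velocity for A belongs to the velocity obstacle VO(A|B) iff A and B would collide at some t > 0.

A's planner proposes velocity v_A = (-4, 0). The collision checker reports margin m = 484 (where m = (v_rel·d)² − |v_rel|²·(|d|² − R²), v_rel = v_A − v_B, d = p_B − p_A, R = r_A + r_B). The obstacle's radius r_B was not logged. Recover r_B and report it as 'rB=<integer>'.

m = 484
d = (11, 11);  v_rel = (1, 2),  |v_rel|² = 5
v_rel×d = (1)·(11) − (2)·(11) = -11
since m = R²·5 − (-11)²:  R² = (121 + 484) / 5 = 121
R = √121 = 11  ⇒  r_B = 11 − 6 = 5

rB=5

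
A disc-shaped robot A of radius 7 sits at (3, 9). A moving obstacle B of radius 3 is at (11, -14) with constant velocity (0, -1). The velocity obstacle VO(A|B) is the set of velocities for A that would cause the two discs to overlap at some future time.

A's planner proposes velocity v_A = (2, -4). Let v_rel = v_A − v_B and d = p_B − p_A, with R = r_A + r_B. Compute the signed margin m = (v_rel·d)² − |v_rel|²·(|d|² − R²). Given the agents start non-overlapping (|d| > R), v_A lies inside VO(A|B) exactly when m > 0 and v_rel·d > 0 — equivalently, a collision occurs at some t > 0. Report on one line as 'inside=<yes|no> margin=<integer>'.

d = (8, -23),  |d|² = 593;  R = 7+3 = 10,  c = 593−10² = 493
v_rel = (2, -3),  |v_rel|² = 13;  v_rel·d = (2)·(8) + (-3)·(-23) = 85
13·t² − 170·t + 493 = 0  ⇒  m = 85² − 13·493 = 816
m = 816 > 0,  v_rel·d = 85 > 0  ⇒  inside

inside=yes margin=816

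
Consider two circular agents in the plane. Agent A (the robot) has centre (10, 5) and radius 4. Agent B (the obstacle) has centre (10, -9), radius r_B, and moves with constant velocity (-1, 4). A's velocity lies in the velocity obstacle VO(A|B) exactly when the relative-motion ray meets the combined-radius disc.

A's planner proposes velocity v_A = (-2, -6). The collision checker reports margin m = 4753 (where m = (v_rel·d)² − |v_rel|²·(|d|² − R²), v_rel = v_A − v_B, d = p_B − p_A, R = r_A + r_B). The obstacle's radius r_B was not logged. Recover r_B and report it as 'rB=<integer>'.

m = 4753
d = (0, -14);  v_rel = (-1, -10),  |v_rel|² = 101
v_rel×d = (-1)·(-14) − (-10)·(0) = 14
since m = R²·101 − 14²:  R² = (196 + 4753) / 101 = 49
R = √49 = 7  ⇒  r_B = 7 − 4 = 3

rB=3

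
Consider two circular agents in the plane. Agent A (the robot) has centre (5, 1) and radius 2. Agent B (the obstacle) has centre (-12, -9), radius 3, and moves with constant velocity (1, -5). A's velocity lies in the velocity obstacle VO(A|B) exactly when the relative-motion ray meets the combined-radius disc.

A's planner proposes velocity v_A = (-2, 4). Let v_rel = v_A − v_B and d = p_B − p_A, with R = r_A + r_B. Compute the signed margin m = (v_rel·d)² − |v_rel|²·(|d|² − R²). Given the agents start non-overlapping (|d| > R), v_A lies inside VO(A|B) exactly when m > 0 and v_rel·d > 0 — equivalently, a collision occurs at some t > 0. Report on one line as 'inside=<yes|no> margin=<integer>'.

d = (-17, -10),  |d|² = 389;  R = 2+3 = 5,  c = 389−5² = 364
v_rel = (-3, 9),  |v_rel|² = 90;  v_rel·d = (-3)·(-17) + (9)·(-10) = -39
90·t² + 78·t + 364 = 0  ⇒  m = (-39)² − 90·364 = -31239
m = -31239 < 0,  v_rel·d = -39 < 0  ⇒  outside

inside=no margin=-31239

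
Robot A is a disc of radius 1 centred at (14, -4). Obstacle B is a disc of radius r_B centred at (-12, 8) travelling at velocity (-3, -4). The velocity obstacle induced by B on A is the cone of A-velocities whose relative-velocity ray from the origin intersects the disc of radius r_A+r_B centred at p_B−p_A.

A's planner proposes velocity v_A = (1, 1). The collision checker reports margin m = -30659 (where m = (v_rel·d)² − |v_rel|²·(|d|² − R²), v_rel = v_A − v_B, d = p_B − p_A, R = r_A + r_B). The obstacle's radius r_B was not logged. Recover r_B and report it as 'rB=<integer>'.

m = -30659
d = (-26, 12);  v_rel = (4, 5),  |v_rel|² = 41
v_rel×d = (4)·(12) − (5)·(-26) = 178
since m = R²·41 − 178²:  R² = (31684 + -30659) / 41 = 25
R = √25 = 5  ⇒  r_B = 5 − 1 = 4

rB=4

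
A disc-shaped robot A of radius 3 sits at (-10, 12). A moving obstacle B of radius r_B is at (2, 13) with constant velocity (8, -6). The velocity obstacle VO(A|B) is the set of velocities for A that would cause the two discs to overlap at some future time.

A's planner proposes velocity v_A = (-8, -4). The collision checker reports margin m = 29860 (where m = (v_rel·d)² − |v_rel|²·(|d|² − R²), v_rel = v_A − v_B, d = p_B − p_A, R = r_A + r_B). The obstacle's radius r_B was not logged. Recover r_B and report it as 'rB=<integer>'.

m = 29860
d = (12, 1);  v_rel = (-16, 2),  |v_rel|² = 260
v_rel×d = (-16)·(1) − (2)·(12) = -40
since m = R²·260 − (-40)²:  R² = (1600 + 29860) / 260 = 121
R = √121 = 11  ⇒  r_B = 11 − 3 = 8

rB=8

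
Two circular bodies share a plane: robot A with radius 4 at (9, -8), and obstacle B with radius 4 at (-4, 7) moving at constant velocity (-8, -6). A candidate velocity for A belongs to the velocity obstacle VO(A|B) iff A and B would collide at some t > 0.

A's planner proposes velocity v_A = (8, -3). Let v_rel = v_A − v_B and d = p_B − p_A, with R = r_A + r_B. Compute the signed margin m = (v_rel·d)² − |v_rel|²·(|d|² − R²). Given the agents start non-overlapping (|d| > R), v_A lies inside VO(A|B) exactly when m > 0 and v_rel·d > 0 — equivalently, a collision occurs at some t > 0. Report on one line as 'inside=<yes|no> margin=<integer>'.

d = (-13, 15),  |d|² = 394;  R = 4+4 = 8,  c = 394−8² = 330
v_rel = (16, 3),  |v_rel|² = 265;  v_rel·d = (16)·(-13) + (3)·(15) = -163
265·t² + 326·t + 330 = 0  ⇒  m = (-163)² − 265·330 = -60881
m = -60881 < 0,  v_rel·d = -163 < 0  ⇒  outside

inside=no margin=-60881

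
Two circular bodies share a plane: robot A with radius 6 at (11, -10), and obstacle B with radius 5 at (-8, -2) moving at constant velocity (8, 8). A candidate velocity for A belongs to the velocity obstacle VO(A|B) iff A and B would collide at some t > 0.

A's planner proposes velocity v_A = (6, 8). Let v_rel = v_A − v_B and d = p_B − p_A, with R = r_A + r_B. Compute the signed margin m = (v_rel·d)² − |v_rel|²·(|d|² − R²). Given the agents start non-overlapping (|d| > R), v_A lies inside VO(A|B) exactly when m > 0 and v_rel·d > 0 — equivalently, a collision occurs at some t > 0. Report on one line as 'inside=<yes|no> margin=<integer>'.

d = (-19, 8),  |d|² = 425;  R = 6+5 = 11,  c = 425−11² = 304
v_rel = (-2, 0),  |v_rel|² = 4;  v_rel·d = (-2)·(-19) + (0)·(8) = 38
4·t² − 76·t + 304 = 0  ⇒  m = 38² − 4·304 = 228
m = 228 > 0,  v_rel·d = 38 > 0  ⇒  inside

inside=yes margin=228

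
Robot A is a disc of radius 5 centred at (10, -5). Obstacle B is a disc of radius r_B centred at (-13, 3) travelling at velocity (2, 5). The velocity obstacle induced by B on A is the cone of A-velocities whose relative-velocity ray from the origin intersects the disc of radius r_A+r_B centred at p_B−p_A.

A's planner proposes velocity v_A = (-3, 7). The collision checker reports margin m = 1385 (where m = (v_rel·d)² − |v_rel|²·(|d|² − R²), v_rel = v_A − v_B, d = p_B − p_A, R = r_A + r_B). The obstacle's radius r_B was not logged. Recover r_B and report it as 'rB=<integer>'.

m = 1385
d = (-23, 8);  v_rel = (-5, 2),  |v_rel|² = 29
v_rel×d = (-5)·(8) − (2)·(-23) = 6
since m = R²·29 − 6²:  R² = (36 + 1385) / 29 = 49
R = √49 = 7  ⇒  r_B = 7 − 5 = 2

rB=2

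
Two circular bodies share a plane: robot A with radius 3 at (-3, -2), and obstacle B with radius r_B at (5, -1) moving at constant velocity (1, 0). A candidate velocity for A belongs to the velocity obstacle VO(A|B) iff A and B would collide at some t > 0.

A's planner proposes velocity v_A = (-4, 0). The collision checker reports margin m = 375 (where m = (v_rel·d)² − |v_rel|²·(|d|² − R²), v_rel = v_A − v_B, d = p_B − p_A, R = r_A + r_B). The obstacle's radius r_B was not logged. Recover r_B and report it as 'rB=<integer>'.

m = 375
d = (8, 1);  v_rel = (-5, 0),  |v_rel|² = 25
v_rel×d = (-5)·(1) − (0)·(8) = -5
since m = R²·25 − (-5)²:  R² = (25 + 375) / 25 = 16
R = √16 = 4  ⇒  r_B = 4 − 3 = 1

rB=1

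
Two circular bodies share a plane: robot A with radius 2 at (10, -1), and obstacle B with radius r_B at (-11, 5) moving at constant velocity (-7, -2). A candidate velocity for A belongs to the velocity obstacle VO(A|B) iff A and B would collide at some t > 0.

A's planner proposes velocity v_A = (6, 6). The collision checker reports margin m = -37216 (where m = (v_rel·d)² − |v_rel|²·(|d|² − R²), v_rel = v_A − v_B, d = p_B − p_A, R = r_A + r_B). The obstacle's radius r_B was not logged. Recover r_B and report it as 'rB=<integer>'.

m = -37216
d = (-21, 6);  v_rel = (13, 8),  |v_rel|² = 233
v_rel×d = (13)·(6) − (8)·(-21) = 246
since m = R²·233 − 246²:  R² = (60516 + -37216) / 233 = 100
R = √100 = 10  ⇒  r_B = 10 − 2 = 8

rB=8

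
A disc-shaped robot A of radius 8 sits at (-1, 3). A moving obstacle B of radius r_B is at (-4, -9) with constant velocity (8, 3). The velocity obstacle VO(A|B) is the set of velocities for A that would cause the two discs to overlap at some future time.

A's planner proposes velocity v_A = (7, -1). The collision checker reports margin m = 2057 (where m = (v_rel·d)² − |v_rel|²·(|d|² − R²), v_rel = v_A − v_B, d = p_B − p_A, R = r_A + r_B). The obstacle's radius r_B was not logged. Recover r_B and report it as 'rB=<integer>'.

m = 2057
d = (-3, -12);  v_rel = (-1, -4),  |v_rel|² = 17
v_rel×d = (-1)·(-12) − (-4)·(-3) = 0
since m = R²·17 − 0²:  R² = (0 + 2057) / 17 = 121
R = √121 = 11  ⇒  r_B = 11 − 8 = 3

rB=3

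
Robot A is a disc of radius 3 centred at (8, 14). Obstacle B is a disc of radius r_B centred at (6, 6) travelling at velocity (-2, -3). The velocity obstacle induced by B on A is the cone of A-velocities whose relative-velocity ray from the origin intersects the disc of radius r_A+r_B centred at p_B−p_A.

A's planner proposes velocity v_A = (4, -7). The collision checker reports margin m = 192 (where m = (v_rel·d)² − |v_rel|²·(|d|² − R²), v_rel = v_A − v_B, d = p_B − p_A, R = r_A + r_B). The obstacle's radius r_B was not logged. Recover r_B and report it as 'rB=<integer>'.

m = 192
d = (-2, -8);  v_rel = (6, -4),  |v_rel|² = 52
v_rel×d = (6)·(-8) − (-4)·(-2) = -56
since m = R²·52 − (-56)²:  R² = (3136 + 192) / 52 = 64
R = √64 = 8  ⇒  r_B = 8 − 3 = 5

rB=5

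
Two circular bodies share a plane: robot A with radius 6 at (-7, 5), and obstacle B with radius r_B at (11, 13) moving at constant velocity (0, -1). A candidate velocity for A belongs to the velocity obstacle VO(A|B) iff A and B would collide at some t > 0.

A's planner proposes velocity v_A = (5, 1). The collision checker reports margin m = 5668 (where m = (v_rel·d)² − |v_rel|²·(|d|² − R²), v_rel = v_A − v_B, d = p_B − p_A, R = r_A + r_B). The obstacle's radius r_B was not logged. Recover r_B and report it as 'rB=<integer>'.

m = 5668
d = (18, 8);  v_rel = (5, 2),  |v_rel|² = 29
v_rel×d = (5)·(8) − (2)·(18) = 4
since m = R²·29 − 4²:  R² = (16 + 5668) / 29 = 196
R = √196 = 14  ⇒  r_B = 14 − 6 = 8

rB=8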